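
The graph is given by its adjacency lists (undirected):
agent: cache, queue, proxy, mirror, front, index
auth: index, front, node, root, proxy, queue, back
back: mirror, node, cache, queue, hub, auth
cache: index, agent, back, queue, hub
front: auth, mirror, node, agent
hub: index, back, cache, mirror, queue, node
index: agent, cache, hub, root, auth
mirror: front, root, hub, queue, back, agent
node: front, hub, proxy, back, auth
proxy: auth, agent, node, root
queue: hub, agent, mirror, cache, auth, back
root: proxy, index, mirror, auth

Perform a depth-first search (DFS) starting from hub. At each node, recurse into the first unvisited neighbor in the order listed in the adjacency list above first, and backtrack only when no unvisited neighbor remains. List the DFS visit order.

Visit hub
hub → index
index → agent
agent → cache
cache → back
back → mirror
mirror → front
front → auth
auth → node
node → proxy
proxy → root
auth → queue

hub → index → agent → cache → back → mirror → front → auth → node → proxy → root → queue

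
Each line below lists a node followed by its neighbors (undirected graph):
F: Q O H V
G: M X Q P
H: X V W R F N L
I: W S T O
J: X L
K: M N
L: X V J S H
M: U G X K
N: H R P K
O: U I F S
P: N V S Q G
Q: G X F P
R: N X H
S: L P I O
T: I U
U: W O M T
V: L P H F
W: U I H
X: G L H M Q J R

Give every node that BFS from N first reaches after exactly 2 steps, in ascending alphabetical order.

F, G, L, M, Q, S, V, W, X

Level 0: N
Level 1: H, K, P, R
Level 2: F, G, L, M, Q, S, V, W, X
Level 3: I, J, O, U
Level 4: T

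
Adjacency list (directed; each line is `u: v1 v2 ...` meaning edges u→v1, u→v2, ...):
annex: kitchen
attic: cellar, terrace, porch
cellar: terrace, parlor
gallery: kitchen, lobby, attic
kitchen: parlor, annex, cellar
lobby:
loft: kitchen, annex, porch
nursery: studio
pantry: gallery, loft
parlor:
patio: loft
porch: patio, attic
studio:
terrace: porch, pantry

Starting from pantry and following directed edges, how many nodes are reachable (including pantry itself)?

12

BFS from pantry visits: pantry, loft, gallery, porch, kitchen, annex, lobby, attic, patio, parlor, cellar, terrace
Reachable nodes: 12 of 14 total.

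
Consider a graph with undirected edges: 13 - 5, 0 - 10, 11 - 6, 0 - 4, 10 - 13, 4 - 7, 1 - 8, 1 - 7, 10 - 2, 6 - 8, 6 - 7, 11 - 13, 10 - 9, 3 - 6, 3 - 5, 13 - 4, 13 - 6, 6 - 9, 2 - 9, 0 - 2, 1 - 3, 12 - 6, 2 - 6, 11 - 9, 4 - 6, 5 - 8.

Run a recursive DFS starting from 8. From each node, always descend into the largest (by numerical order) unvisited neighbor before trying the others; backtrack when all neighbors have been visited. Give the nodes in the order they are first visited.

Visit 8
8 → 6
6 → 13
13 → 11
11 → 9
9 → 10
10 → 2
2 → 0
0 → 4
4 → 7
7 → 1
1 → 3
3 → 5
6 → 12

8 → 6 → 13 → 11 → 9 → 10 → 2 → 0 → 4 → 7 → 1 → 3 → 5 → 12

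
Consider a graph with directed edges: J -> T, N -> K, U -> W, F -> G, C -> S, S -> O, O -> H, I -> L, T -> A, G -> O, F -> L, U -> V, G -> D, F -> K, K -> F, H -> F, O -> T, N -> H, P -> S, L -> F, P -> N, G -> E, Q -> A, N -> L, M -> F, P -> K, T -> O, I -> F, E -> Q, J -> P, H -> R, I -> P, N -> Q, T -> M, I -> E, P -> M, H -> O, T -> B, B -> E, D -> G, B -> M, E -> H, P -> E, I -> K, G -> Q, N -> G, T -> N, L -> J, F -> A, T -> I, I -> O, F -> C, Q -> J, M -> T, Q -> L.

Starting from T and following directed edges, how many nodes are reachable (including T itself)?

20

BFS from T visits: T, O, N, M, I, B, A, H, Q, L, K, G, F, P, E, R, J, D, C, S
Reachable nodes: 20 of 23 total.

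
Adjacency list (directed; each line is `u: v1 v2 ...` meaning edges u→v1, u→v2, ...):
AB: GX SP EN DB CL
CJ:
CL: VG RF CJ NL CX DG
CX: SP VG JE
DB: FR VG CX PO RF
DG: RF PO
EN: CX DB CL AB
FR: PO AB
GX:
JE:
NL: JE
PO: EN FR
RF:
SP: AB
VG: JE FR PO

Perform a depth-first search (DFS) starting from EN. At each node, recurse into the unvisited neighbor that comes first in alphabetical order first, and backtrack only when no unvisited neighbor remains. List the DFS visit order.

EN, AB, CL, CJ, CX, JE, SP, VG, FR, PO, DG, RF, NL, DB, GX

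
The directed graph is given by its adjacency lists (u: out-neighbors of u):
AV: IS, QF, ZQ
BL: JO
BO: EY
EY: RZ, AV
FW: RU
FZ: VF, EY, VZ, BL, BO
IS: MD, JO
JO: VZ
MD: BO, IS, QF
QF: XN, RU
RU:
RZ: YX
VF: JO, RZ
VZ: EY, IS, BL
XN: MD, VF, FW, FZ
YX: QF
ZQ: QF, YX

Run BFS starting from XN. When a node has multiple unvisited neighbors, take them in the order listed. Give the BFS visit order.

XN -> MD -> VF -> FW -> FZ -> BO -> IS -> QF -> JO -> RZ -> RU -> EY -> VZ -> BL -> YX -> AV -> ZQ

Visit XN; enqueue MD, VF, FW, FZ → queue [MD, VF, FW, FZ]
Visit MD; enqueue BO, IS, QF → queue [VF, FW, FZ, BO, IS, QF]
Visit VF; enqueue JO, RZ → queue [FW, FZ, BO, IS, QF, JO, RZ]
Visit FW; enqueue RU → queue [FZ, BO, IS, QF, JO, RZ, RU]
Visit FZ; enqueue EY, VZ, BL → queue [BO, IS, QF, JO, RZ, RU, EY, VZ, BL]
Visit BO → queue [IS, QF, JO, RZ, RU, EY, VZ, BL]
Visit IS → queue [QF, JO, RZ, RU, EY, VZ, BL]
Visit QF → queue [JO, RZ, RU, EY, VZ, BL]
Visit JO → queue [RZ, RU, EY, VZ, BL]
Visit RZ; enqueue YX → queue [RU, EY, VZ, BL, YX]
Visit RU → queue [EY, VZ, BL, YX]
Visit EY; enqueue AV → queue [VZ, BL, YX, AV]
Visit VZ → queue [BL, YX, AV]
Visit BL → queue [YX, AV]
Visit YX → queue [AV]
Visit AV; enqueue ZQ → queue [ZQ]
Visit ZQ → queue []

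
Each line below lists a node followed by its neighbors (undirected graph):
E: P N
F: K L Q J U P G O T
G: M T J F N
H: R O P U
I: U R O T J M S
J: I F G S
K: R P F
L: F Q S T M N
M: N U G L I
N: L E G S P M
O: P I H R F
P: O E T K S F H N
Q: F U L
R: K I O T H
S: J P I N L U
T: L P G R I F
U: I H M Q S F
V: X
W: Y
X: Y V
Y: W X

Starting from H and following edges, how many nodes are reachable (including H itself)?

17

BFS from H visits: H, R, O, P, U, K, I, T, F, E, S, N, M, Q, J, L, G
Reachable nodes: 17 of 21 total.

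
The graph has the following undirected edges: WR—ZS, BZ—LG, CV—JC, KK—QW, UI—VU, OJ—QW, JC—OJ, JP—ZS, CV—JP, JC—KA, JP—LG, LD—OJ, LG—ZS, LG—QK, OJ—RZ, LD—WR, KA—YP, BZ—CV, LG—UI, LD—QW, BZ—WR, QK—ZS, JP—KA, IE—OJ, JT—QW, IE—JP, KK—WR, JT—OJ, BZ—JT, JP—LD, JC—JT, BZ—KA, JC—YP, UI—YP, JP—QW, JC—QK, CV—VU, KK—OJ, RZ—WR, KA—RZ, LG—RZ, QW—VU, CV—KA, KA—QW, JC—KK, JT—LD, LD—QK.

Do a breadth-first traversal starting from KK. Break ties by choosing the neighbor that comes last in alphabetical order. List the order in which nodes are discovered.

KK, WR, QW, OJ, JC, ZS, RZ, LD, BZ, VU, KA, JT, JP, IE, YP, QK, CV, LG, UI

Visit KK; enqueue WR, QW, OJ, JC → queue [WR, QW, OJ, JC]
Visit WR; enqueue ZS, RZ, LD, BZ → queue [QW, OJ, JC, ZS, RZ, LD, BZ]
Visit QW; enqueue VU, KA, JT, JP → queue [OJ, JC, ZS, RZ, LD, BZ, VU, KA, JT, JP]
Visit OJ; enqueue IE → queue [JC, ZS, RZ, LD, BZ, VU, KA, JT, JP, IE]
Visit JC; enqueue YP, QK, CV → queue [ZS, RZ, LD, BZ, VU, KA, JT, JP, IE, YP, QK, CV]
Visit ZS; enqueue LG → queue [RZ, LD, BZ, VU, KA, JT, JP, IE, YP, QK, CV, LG]
Visit RZ → queue [LD, BZ, VU, KA, JT, JP, IE, YP, QK, CV, LG]
Visit LD → queue [BZ, VU, KA, JT, JP, IE, YP, QK, CV, LG]
Visit BZ → queue [VU, KA, JT, JP, IE, YP, QK, CV, LG]
Visit VU; enqueue UI → queue [KA, JT, JP, IE, YP, QK, CV, LG, UI]
Visit KA → queue [JT, JP, IE, YP, QK, CV, LG, UI]
Visit JT → queue [JP, IE, YP, QK, CV, LG, UI]
Visit JP → queue [IE, YP, QK, CV, LG, UI]
Visit IE → queue [YP, QK, CV, LG, UI]
Visit YP → queue [QK, CV, LG, UI]
Visit QK → queue [CV, LG, UI]
Visit CV → queue [LG, UI]
Visit LG → queue [UI]
Visit UI → queue []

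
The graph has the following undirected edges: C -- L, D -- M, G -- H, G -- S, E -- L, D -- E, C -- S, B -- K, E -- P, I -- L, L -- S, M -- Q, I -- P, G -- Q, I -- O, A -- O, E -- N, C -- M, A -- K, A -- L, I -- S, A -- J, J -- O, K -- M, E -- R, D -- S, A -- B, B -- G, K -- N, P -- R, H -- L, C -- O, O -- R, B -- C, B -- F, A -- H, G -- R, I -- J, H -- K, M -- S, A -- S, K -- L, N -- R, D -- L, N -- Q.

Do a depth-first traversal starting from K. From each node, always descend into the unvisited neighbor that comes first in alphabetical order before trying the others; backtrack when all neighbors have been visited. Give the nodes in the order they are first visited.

Visit K
K → A
A → B
B → C
C → L
L → D
D → E
E → N
N → Q
Q → G
G → H
G → R
R → O
O → I
I → J
I → P
I → S
S → M
B → F

K, A, B, C, L, D, E, N, Q, G, H, R, O, I, J, P, S, M, F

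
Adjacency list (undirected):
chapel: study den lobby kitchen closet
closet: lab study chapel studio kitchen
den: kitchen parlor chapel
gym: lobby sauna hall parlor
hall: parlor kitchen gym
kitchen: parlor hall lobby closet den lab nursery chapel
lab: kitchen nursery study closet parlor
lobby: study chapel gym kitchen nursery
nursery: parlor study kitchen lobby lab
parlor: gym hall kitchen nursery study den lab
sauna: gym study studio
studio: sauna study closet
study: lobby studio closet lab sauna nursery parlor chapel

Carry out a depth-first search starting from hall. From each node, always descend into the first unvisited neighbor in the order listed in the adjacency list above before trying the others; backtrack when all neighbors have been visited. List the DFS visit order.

Visit hall
hall → parlor
parlor → gym
gym → lobby
lobby → study
study → studio
studio → sauna
studio → closet
closet → lab
lab → kitchen
kitchen → den
den → chapel
kitchen → nursery

hall, parlor, gym, lobby, study, studio, sauna, closet, lab, kitchen, den, chapel, nursery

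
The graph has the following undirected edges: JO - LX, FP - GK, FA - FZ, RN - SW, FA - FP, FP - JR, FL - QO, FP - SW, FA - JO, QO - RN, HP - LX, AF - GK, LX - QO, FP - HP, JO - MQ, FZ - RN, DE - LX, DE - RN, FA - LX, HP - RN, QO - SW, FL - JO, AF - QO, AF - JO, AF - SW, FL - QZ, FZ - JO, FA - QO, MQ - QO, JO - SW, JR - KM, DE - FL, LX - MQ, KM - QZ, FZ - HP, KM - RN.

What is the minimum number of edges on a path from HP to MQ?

Level 0: HP
Level 1: FP, FZ, LX, RN
Level 2: DE, FA, GK, JO, JR, KM, MQ, QO, SW
Level 3: AF, FL, QZ
MQ first appears at level 2.

2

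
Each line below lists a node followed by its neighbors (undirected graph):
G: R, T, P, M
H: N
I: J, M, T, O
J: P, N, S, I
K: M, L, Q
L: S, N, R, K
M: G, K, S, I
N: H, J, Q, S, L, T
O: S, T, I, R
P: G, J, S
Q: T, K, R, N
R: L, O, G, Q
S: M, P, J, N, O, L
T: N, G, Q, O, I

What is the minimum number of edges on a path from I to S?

2

Level 0: I
Level 1: J, M, O, T
Level 2: G, K, N, P, Q, R, S
Level 3: H, L
S first appears at level 2.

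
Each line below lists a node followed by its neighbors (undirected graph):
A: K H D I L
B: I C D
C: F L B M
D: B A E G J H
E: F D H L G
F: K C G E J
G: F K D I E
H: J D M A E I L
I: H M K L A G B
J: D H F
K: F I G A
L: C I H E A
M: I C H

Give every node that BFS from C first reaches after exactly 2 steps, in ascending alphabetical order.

Level 0: C
Level 1: B, F, L, M
Level 2: A, D, E, G, H, I, J, K

A, D, E, G, H, I, J, K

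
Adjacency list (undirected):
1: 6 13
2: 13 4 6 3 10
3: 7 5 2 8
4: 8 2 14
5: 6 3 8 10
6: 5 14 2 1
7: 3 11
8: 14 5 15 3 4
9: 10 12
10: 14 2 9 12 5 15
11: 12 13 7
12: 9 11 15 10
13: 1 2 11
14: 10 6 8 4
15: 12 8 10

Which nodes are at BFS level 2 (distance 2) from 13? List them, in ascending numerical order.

3, 4, 6, 7, 10, 12

Level 0: 13
Level 1: 1, 2, 11
Level 2: 3, 4, 6, 7, 10, 12
Level 3: 5, 8, 9, 14, 15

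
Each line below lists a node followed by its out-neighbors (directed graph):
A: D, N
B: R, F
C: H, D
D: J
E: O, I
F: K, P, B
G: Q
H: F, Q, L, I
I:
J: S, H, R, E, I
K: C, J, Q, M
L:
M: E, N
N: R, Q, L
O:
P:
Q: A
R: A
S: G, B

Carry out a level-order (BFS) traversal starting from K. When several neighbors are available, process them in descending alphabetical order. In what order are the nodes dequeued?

K → Q → M → J → C → A → N → E → S → R → I → H → D → L → O → G → B → F → P

Visit K; enqueue Q, M, J, C → queue [Q, M, J, C]
Visit Q; enqueue A → queue [M, J, C, A]
Visit M; enqueue N, E → queue [J, C, A, N, E]
Visit J; enqueue S, R, I, H → queue [C, A, N, E, S, R, I, H]
Visit C; enqueue D → queue [A, N, E, S, R, I, H, D]
Visit A → queue [N, E, S, R, I, H, D]
Visit N; enqueue L → queue [E, S, R, I, H, D, L]
Visit E; enqueue O → queue [S, R, I, H, D, L, O]
Visit S; enqueue G, B → queue [R, I, H, D, L, O, G, B]
Visit R → queue [I, H, D, L, O, G, B]
Visit I → queue [H, D, L, O, G, B]
Visit H; enqueue F → queue [D, L, O, G, B, F]
Visit D → queue [L, O, G, B, F]
Visit L → queue [O, G, B, F]
Visit O → queue [G, B, F]
Visit G → queue [B, F]
Visit B → queue [F]
Visit F; enqueue P → queue [P]
Visit P → queue []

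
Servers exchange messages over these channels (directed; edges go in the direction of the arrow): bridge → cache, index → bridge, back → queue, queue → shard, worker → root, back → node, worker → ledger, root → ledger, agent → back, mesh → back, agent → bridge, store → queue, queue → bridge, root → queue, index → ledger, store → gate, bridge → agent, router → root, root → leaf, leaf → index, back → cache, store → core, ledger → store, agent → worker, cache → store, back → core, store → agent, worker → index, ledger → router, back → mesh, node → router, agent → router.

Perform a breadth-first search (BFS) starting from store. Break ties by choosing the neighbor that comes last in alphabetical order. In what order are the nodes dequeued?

store, queue, gate, core, agent, shard, bridge, worker, router, back, cache, root, ledger, index, node, mesh, leaf

Visit store; enqueue queue, gate, core, agent → queue [queue, gate, core, agent]
Visit queue; enqueue shard, bridge → queue [gate, core, agent, shard, bridge]
Visit gate → queue [core, agent, shard, bridge]
Visit core → queue [agent, shard, bridge]
Visit agent; enqueue worker, router, back → queue [shard, bridge, worker, router, back]
Visit shard → queue [bridge, worker, router, back]
Visit bridge; enqueue cache → queue [worker, router, back, cache]
Visit worker; enqueue root, ledger, index → queue [router, back, cache, root, ledger, index]
Visit router → queue [back, cache, root, ledger, index]
Visit back; enqueue node, mesh → queue [cache, root, ledger, index, node, mesh]
Visit cache → queue [root, ledger, index, node, mesh]
Visit root; enqueue leaf → queue [ledger, index, node, mesh, leaf]
Visit ledger → queue [index, node, mesh, leaf]
Visit index → queue [node, mesh, leaf]
Visit node → queue [mesh, leaf]
Visit mesh → queue [leaf]
Visit leaf → queue []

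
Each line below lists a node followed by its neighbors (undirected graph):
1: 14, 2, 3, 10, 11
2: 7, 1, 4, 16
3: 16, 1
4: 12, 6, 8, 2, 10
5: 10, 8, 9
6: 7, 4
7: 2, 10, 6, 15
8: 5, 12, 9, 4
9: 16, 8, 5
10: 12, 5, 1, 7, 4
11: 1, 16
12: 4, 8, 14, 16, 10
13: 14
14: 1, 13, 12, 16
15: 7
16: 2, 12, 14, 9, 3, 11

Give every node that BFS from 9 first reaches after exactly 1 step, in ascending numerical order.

Level 0: 9
Level 1: 5, 8, 16
Level 2: 2, 3, 4, 10, 11, 12, 14
Level 3: 1, 6, 7, 13
Level 4: 15

5, 8, 16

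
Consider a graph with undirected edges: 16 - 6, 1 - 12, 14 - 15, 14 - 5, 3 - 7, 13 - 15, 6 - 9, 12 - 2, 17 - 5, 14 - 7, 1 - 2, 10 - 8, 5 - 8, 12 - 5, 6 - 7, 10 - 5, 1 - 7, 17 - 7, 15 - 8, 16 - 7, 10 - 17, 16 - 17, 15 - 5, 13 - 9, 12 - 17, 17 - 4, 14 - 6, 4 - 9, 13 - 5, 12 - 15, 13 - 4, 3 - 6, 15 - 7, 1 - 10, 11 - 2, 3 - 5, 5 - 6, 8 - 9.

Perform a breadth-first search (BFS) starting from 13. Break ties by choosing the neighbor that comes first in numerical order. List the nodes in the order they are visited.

Visit 13; enqueue 4, 5, 9, 15 → queue [4, 5, 9, 15]
Visit 4; enqueue 17 → queue [5, 9, 15, 17]
Visit 5; enqueue 3, 6, 8, 10, 12, 14 → queue [9, 15, 17, 3, 6, 8, 10, 12, 14]
Visit 9 → queue [15, 17, 3, 6, 8, 10, 12, 14]
Visit 15; enqueue 7 → queue [17, 3, 6, 8, 10, 12, 14, 7]
Visit 17; enqueue 16 → queue [3, 6, 8, 10, 12, 14, 7, 16]
Visit 3 → queue [6, 8, 10, 12, 14, 7, 16]
Visit 6 → queue [8, 10, 12, 14, 7, 16]
Visit 8 → queue [10, 12, 14, 7, 16]
Visit 10; enqueue 1 → queue [12, 14, 7, 16, 1]
Visit 12; enqueue 2 → queue [14, 7, 16, 1, 2]
Visit 14 → queue [7, 16, 1, 2]
Visit 7 → queue [16, 1, 2]
Visit 16 → queue [1, 2]
Visit 1 → queue [2]
Visit 2; enqueue 11 → queue [11]
Visit 11 → queue []

13 4 5 9 15 17 3 6 8 10 12 14 7 16 1 2 11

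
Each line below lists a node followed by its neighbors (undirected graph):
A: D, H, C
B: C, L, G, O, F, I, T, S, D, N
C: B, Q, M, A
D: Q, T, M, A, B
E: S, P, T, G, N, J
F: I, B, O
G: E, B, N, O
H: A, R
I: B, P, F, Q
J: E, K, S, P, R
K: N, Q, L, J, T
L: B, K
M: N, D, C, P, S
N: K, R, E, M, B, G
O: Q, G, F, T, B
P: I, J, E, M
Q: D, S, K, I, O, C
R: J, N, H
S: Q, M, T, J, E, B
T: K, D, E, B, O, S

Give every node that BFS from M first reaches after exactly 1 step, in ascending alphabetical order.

C, D, N, P, S

Level 0: M
Level 1: C, D, N, P, S
Level 2: A, B, E, G, I, J, K, Q, R, T
Level 3: F, H, L, O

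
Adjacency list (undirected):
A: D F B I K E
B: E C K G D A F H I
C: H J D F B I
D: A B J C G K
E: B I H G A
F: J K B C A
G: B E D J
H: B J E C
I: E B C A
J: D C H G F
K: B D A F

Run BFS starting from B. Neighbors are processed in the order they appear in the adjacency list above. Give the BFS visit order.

B -> E -> C -> K -> G -> D -> A -> F -> H -> I -> J

Visit B; enqueue E, C, K, G, D, A, F, H, I → queue [E, C, K, G, D, A, F, H, I]
Visit E → queue [C, K, G, D, A, F, H, I]
Visit C; enqueue J → queue [K, G, D, A, F, H, I, J]
Visit K → queue [G, D, A, F, H, I, J]
Visit G → queue [D, A, F, H, I, J]
Visit D → queue [A, F, H, I, J]
Visit A → queue [F, H, I, J]
Visit F → queue [H, I, J]
Visit H → queue [I, J]
Visit I → queue [J]
Visit J → queue []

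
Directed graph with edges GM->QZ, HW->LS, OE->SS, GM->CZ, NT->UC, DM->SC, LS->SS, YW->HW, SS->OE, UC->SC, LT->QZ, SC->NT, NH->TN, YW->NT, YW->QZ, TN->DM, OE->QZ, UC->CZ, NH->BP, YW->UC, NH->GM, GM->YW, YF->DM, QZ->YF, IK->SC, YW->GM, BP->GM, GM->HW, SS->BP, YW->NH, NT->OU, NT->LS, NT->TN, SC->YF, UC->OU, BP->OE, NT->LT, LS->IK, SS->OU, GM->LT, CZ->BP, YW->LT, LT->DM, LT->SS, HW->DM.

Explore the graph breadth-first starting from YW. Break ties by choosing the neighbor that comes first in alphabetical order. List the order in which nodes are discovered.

YW, GM, HW, LT, NH, NT, QZ, UC, CZ, DM, LS, SS, BP, TN, OU, YF, SC, IK, OE

Visit YW; enqueue GM, HW, LT, NH, NT, QZ, UC → queue [GM, HW, LT, NH, NT, QZ, UC]
Visit GM; enqueue CZ → queue [HW, LT, NH, NT, QZ, UC, CZ]
Visit HW; enqueue DM, LS → queue [LT, NH, NT, QZ, UC, CZ, DM, LS]
Visit LT; enqueue SS → queue [NH, NT, QZ, UC, CZ, DM, LS, SS]
Visit NH; enqueue BP, TN → queue [NT, QZ, UC, CZ, DM, LS, SS, BP, TN]
Visit NT; enqueue OU → queue [QZ, UC, CZ, DM, LS, SS, BP, TN, OU]
Visit QZ; enqueue YF → queue [UC, CZ, DM, LS, SS, BP, TN, OU, YF]
Visit UC; enqueue SC → queue [CZ, DM, LS, SS, BP, TN, OU, YF, SC]
Visit CZ → queue [DM, LS, SS, BP, TN, OU, YF, SC]
Visit DM → queue [LS, SS, BP, TN, OU, YF, SC]
Visit LS; enqueue IK → queue [SS, BP, TN, OU, YF, SC, IK]
Visit SS; enqueue OE → queue [BP, TN, OU, YF, SC, IK, OE]
Visit BP → queue [TN, OU, YF, SC, IK, OE]
Visit TN → queue [OU, YF, SC, IK, OE]
Visit OU → queue [YF, SC, IK, OE]
Visit YF → queue [SC, IK, OE]
Visit SC → queue [IK, OE]
Visit IK → queue [OE]
Visit OE → queue []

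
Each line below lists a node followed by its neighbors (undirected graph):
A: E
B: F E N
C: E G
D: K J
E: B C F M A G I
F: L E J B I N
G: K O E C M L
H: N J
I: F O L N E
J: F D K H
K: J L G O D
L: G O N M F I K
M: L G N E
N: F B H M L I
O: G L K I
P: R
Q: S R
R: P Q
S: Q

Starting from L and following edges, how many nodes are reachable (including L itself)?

15

BFS from L visits: L, O, N, M, K, I, G, F, H, B, E, J, D, C, A
Reachable nodes: 15 of 19 total.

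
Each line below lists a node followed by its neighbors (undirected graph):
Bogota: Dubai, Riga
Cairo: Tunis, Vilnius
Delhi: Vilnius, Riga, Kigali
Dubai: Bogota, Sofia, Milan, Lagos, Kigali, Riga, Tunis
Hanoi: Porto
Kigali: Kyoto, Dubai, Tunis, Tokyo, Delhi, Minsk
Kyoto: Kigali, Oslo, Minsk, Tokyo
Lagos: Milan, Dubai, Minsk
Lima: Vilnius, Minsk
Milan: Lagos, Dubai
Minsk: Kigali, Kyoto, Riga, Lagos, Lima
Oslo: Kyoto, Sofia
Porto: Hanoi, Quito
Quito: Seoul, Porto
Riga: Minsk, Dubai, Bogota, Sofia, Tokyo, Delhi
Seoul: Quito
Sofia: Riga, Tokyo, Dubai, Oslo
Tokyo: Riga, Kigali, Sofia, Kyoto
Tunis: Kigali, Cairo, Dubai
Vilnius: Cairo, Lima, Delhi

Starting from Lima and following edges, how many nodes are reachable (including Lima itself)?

16

BFS from Lima visits: Lima, Vilnius, Minsk, Cairo, Delhi, Kigali, Kyoto, Riga, Lagos, Tunis, Dubai, Tokyo, Oslo, Bogota, Sofia, Milan
Reachable nodes: 16 of 20 total.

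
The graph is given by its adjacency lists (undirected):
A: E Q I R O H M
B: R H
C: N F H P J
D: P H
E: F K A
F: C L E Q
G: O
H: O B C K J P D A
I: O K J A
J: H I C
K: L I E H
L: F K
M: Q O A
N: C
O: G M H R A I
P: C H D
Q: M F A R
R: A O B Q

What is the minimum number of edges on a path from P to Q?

Level 0: P
Level 1: C, D, H
Level 2: A, B, F, J, K, N, O
Level 3: E, G, I, L, M, Q, R
Q first appears at level 3.

3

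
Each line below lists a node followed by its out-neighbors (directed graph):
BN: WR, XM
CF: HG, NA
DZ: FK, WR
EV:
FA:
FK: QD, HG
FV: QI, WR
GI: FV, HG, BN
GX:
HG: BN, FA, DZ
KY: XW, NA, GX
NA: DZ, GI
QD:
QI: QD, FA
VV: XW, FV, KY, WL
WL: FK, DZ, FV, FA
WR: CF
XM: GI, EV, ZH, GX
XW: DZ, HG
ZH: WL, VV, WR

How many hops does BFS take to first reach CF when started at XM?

3

Level 0: XM
Level 1: EV, GI, GX, ZH
Level 2: BN, FV, HG, VV, WL, WR
Level 3: CF, DZ, FA, FK, KY, QI, XW
Level 4: NA, QD
CF first appears at level 3.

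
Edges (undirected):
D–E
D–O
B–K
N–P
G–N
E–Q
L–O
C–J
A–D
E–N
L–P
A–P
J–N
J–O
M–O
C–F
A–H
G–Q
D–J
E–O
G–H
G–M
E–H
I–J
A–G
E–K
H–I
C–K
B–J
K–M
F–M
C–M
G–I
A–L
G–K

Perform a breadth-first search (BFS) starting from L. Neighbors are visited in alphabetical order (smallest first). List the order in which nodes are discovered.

L, A, O, P, D, G, H, E, J, M, N, I, K, Q, B, C, F

Visit L; enqueue A, O, P → queue [A, O, P]
Visit A; enqueue D, G, H → queue [O, P, D, G, H]
Visit O; enqueue E, J, M → queue [P, D, G, H, E, J, M]
Visit P; enqueue N → queue [D, G, H, E, J, M, N]
Visit D → queue [G, H, E, J, M, N]
Visit G; enqueue I, K, Q → queue [H, E, J, M, N, I, K, Q]
Visit H → queue [E, J, M, N, I, K, Q]
Visit E → queue [J, M, N, I, K, Q]
Visit J; enqueue B, C → queue [M, N, I, K, Q, B, C]
Visit M; enqueue F → queue [N, I, K, Q, B, C, F]
Visit N → queue [I, K, Q, B, C, F]
Visit I → queue [K, Q, B, C, F]
Visit K → queue [Q, B, C, F]
Visit Q → queue [B, C, F]
Visit B → queue [C, F]
Visit C → queue [F]
Visit F → queue []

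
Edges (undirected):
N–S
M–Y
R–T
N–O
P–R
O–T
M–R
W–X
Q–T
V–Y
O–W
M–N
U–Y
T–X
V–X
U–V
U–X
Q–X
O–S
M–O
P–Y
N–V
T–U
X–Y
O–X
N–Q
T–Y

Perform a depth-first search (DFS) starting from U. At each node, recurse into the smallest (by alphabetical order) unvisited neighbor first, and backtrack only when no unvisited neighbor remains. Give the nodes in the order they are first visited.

U, T, O, M, N, Q, X, V, Y, P, R, W, S

Visit U
U → T
T → O
O → M
M → N
N → Q
Q → X
X → V
V → Y
Y → P
P → R
X → W
N → S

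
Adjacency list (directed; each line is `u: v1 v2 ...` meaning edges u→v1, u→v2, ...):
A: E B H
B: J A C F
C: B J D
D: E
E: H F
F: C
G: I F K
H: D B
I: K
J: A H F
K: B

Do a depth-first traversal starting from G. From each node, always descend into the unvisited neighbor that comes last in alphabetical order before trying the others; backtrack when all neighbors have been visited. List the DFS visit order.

G K B J H D E F C A I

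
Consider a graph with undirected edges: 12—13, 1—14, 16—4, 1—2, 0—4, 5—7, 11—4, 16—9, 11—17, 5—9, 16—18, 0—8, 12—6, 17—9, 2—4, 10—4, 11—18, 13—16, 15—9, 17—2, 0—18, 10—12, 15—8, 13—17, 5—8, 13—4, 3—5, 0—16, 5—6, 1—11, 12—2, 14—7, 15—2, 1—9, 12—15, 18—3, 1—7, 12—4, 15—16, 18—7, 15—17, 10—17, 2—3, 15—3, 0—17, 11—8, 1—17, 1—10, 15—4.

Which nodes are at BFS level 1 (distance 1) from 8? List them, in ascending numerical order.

0, 5, 11, 15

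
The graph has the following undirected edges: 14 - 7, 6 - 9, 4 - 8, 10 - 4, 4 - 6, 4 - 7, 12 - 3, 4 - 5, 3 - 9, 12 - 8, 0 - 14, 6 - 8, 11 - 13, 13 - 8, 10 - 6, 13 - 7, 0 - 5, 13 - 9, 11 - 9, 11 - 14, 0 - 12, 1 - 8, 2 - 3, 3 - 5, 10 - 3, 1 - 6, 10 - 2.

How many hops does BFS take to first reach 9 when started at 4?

Level 0: 4
Level 1: 5, 6, 7, 8, 10
Level 2: 0, 1, 2, 3, 9, 12, 13, 14
Level 3: 11
9 first appears at level 2.

2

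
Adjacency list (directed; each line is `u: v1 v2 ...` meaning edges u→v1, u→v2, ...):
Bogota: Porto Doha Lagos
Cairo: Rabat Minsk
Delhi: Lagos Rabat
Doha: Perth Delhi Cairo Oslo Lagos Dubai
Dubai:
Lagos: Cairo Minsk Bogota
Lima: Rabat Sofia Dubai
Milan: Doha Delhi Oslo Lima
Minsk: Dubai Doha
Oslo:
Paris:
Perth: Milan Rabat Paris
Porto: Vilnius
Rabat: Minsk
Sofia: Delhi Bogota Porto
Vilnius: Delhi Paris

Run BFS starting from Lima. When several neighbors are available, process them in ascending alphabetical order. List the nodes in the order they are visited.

Lima -> Dubai -> Rabat -> Sofia -> Minsk -> Bogota -> Delhi -> Porto -> Doha -> Lagos -> Vilnius -> Cairo -> Oslo -> Perth -> Paris -> Milan

Visit Lima; enqueue Dubai, Rabat, Sofia → queue [Dubai, Rabat, Sofia]
Visit Dubai → queue [Rabat, Sofia]
Visit Rabat; enqueue Minsk → queue [Sofia, Minsk]
Visit Sofia; enqueue Bogota, Delhi, Porto → queue [Minsk, Bogota, Delhi, Porto]
Visit Minsk; enqueue Doha → queue [Bogota, Delhi, Porto, Doha]
Visit Bogota; enqueue Lagos → queue [Delhi, Porto, Doha, Lagos]
Visit Delhi → queue [Porto, Doha, Lagos]
Visit Porto; enqueue Vilnius → queue [Doha, Lagos, Vilnius]
Visit Doha; enqueue Cairo, Oslo, Perth → queue [Lagos, Vilnius, Cairo, Oslo, Perth]
Visit Lagos → queue [Vilnius, Cairo, Oslo, Perth]
Visit Vilnius; enqueue Paris → queue [Cairo, Oslo, Perth, Paris]
Visit Cairo → queue [Oslo, Perth, Paris]
Visit Oslo → queue [Perth, Paris]
Visit Perth; enqueue Milan → queue [Paris, Milan]
Visit Paris → queue [Milan]
Visit Milan → queue []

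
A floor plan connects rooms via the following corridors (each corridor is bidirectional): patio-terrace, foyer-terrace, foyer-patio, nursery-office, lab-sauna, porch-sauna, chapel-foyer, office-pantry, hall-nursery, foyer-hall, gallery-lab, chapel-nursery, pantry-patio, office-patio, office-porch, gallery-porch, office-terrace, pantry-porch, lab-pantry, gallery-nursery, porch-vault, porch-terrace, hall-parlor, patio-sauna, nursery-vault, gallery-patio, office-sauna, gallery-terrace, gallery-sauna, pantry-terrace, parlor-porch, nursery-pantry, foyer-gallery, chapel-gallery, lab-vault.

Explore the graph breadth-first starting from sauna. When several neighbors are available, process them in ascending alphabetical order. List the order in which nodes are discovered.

sauna gallery lab office patio porch chapel foyer nursery terrace pantry vault parlor hall

Visit sauna; enqueue gallery, lab, office, patio, porch → queue [gallery, lab, office, patio, porch]
Visit gallery; enqueue chapel, foyer, nursery, terrace → queue [lab, office, patio, porch, chapel, foyer, nursery, terrace]
Visit lab; enqueue pantry, vault → queue [office, patio, porch, chapel, foyer, nursery, terrace, pantry, vault]
Visit office → queue [patio, porch, chapel, foyer, nursery, terrace, pantry, vault]
Visit patio → queue [porch, chapel, foyer, nursery, terrace, pantry, vault]
Visit porch; enqueue parlor → queue [chapel, foyer, nursery, terrace, pantry, vault, parlor]
Visit chapel → queue [foyer, nursery, terrace, pantry, vault, parlor]
Visit foyer; enqueue hall → queue [nursery, terrace, pantry, vault, parlor, hall]
Visit nursery → queue [terrace, pantry, vault, parlor, hall]
Visit terrace → queue [pantry, vault, parlor, hall]
Visit pantry → queue [vault, parlor, hall]
Visit vault → queue [parlor, hall]
Visit parlor → queue [hall]
Visit hall → queue []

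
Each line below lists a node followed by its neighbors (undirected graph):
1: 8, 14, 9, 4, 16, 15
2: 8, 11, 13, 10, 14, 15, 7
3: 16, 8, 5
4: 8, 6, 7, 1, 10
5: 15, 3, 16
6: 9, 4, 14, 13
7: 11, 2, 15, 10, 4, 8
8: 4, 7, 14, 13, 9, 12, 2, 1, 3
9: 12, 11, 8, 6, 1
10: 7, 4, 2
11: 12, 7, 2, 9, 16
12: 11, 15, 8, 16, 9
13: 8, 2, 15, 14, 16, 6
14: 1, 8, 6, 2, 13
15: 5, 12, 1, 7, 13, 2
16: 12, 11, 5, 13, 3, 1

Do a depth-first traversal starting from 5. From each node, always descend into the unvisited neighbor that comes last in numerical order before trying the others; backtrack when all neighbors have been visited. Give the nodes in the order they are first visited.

5 16 13 15 12 11 9 8 14 6 4 10 7 2 1 3

Visit 5
5 → 16
16 → 13
13 → 15
15 → 12
12 → 11
11 → 9
9 → 8
8 → 14
14 → 6
6 → 4
4 → 10
10 → 7
7 → 2
4 → 1
8 → 3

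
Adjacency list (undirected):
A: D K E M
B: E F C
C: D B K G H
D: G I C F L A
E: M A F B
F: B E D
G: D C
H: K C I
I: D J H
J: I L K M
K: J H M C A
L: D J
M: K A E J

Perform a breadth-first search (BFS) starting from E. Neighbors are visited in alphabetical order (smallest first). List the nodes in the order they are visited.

Visit E; enqueue A, B, F, M → queue [A, B, F, M]
Visit A; enqueue D, K → queue [B, F, M, D, K]
Visit B; enqueue C → queue [F, M, D, K, C]
Visit F → queue [M, D, K, C]
Visit M; enqueue J → queue [D, K, C, J]
Visit D; enqueue G, I, L → queue [K, C, J, G, I, L]
Visit K; enqueue H → queue [C, J, G, I, L, H]
Visit C → queue [J, G, I, L, H]
Visit J → queue [G, I, L, H]
Visit G → queue [I, L, H]
Visit I → queue [L, H]
Visit L → queue [H]
Visit H → queue []

E, A, B, F, M, D, K, C, J, G, I, L, H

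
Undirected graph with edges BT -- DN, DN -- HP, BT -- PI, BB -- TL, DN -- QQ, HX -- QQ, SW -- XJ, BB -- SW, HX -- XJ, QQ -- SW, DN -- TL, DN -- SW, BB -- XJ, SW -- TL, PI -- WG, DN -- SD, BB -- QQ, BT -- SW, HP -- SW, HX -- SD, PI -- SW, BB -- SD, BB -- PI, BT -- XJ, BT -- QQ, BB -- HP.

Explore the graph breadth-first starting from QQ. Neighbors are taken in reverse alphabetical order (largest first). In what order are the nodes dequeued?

QQ SW HX DN BT BB XJ TL PI HP SD WG

Visit QQ; enqueue SW, HX, DN, BT, BB → queue [SW, HX, DN, BT, BB]
Visit SW; enqueue XJ, TL, PI, HP → queue [HX, DN, BT, BB, XJ, TL, PI, HP]
Visit HX; enqueue SD → queue [DN, BT, BB, XJ, TL, PI, HP, SD]
Visit DN → queue [BT, BB, XJ, TL, PI, HP, SD]
Visit BT → queue [BB, XJ, TL, PI, HP, SD]
Visit BB → queue [XJ, TL, PI, HP, SD]
Visit XJ → queue [TL, PI, HP, SD]
Visit TL → queue [PI, HP, SD]
Visit PI; enqueue WG → queue [HP, SD, WG]
Visit HP → queue [SD, WG]
Visit SD → queue [WG]
Visit WG → queue []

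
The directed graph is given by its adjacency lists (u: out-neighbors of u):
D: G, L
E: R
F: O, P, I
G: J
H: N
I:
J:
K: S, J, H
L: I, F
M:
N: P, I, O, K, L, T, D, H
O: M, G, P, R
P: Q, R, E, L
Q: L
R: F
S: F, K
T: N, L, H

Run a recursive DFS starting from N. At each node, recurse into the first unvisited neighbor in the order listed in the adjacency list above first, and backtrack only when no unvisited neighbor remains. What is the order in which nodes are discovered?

Visit N
N → P
P → Q
Q → L
L → I
L → F
F → O
O → M
O → G
G → J
O → R
P → E
N → K
K → S
K → H
N → T
N → D

N, P, Q, L, I, F, O, M, G, J, R, E, K, S, H, T, D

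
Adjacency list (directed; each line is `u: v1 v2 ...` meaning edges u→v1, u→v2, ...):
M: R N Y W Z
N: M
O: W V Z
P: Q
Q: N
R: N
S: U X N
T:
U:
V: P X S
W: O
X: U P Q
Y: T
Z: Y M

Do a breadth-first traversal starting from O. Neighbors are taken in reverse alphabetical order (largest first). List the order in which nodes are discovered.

O -> Z -> W -> V -> Y -> M -> X -> S -> P -> T -> R -> N -> U -> Q

Visit O; enqueue Z, W, V → queue [Z, W, V]
Visit Z; enqueue Y, M → queue [W, V, Y, M]
Visit W → queue [V, Y, M]
Visit V; enqueue X, S, P → queue [Y, M, X, S, P]
Visit Y; enqueue T → queue [M, X, S, P, T]
Visit M; enqueue R, N → queue [X, S, P, T, R, N]
Visit X; enqueue U, Q → queue [S, P, T, R, N, U, Q]
Visit S → queue [P, T, R, N, U, Q]
Visit P → queue [T, R, N, U, Q]
Visit T → queue [R, N, U, Q]
Visit R → queue [N, U, Q]
Visit N → queue [U, Q]
Visit U → queue [Q]
Visit Q → queue []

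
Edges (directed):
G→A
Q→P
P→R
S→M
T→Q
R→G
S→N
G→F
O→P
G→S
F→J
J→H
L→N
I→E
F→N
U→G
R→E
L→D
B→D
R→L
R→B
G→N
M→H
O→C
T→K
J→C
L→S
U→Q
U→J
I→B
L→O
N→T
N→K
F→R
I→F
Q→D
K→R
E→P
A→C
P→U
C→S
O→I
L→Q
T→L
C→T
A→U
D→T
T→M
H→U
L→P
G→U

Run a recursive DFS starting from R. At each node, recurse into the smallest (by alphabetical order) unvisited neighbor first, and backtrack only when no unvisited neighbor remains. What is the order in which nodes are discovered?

Visit R
R → B
B → D
D → T
T → K
T → L
L → N
L → O
O → C
C → S
S → M
M → H
H → U
U → G
G → A
G → F
F → J
U → Q
Q → P
O → I
I → E

R, B, D, T, K, L, N, O, C, S, M, H, U, G, A, F, J, Q, P, I, E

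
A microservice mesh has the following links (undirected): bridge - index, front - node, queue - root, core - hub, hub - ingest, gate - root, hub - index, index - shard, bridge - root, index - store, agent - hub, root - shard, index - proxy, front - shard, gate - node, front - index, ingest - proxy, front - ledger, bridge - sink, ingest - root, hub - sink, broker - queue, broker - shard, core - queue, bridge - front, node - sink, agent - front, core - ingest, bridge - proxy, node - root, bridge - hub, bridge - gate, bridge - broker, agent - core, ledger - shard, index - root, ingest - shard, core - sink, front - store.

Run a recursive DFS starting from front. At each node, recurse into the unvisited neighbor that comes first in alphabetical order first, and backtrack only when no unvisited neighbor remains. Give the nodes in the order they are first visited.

Visit front
front → agent
agent → core
core → hub
hub → bridge
bridge → broker
broker → queue
queue → root
root → gate
gate → node
node → sink
root → index
index → proxy
proxy → ingest
ingest → shard
shard → ledger
index → store

front agent core hub bridge broker queue root gate node sink index proxy ingest shard ledger store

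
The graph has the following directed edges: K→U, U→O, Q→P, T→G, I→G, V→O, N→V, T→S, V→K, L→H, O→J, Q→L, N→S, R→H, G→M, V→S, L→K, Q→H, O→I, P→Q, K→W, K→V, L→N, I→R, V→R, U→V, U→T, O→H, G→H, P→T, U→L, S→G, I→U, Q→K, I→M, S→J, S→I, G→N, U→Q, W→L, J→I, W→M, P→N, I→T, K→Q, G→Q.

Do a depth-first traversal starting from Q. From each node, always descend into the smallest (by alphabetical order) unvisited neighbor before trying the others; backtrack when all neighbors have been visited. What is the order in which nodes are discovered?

Q H K U L N S G M I R T J V O W P

Visit Q
Q → H
Q → K
K → U
U → L
L → N
N → S
S → G
G → M
S → I
I → R
I → T
S → J
N → V
V → O
K → W
Q → P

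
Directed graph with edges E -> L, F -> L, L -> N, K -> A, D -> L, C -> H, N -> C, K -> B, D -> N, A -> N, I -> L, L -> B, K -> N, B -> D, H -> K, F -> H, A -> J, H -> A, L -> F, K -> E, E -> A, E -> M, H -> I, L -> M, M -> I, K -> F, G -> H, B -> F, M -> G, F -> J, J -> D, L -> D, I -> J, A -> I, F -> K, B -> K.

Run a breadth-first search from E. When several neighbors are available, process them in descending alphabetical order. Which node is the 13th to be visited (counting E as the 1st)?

C

Visit E; enqueue M, L, A → queue [M, L, A]
Visit M; enqueue I, G → queue [L, A, I, G]
Visit L; enqueue N, F, D, B → queue [A, I, G, N, F, D, B]
Visit A; enqueue J → queue [I, G, N, F, D, B, J]
Visit I → queue [G, N, F, D, B, J]
Visit G; enqueue H → queue [N, F, D, B, J, H]
Visit N; enqueue C → queue [F, D, B, J, H, C]
Visit F; enqueue K → queue [D, B, J, H, C, K]
Visit D → queue [B, J, H, C, K]
Visit B → queue [J, H, C, K]
Visit J → queue [H, C, K]
Visit H → queue [C, K]
Visit C → queue [K]
Visit K → queue []

Visit order: E, M, L, A, I, G, N, F, D, B, J, H, C, K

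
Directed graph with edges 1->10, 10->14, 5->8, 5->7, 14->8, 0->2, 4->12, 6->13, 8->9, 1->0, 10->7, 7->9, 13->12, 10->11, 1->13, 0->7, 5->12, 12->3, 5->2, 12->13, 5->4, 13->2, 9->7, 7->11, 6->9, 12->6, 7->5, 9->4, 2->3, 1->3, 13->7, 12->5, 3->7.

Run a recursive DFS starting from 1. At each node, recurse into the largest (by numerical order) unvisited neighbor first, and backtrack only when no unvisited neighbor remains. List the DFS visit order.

1, 13, 12, 6, 9, 7, 11, 5, 8, 4, 2, 3, 10, 14, 0

Visit 1
1 → 13
13 → 12
12 → 6
6 → 9
9 → 7
7 → 11
7 → 5
5 → 8
5 → 4
5 → 2
2 → 3
1 → 10
10 → 14
1 → 0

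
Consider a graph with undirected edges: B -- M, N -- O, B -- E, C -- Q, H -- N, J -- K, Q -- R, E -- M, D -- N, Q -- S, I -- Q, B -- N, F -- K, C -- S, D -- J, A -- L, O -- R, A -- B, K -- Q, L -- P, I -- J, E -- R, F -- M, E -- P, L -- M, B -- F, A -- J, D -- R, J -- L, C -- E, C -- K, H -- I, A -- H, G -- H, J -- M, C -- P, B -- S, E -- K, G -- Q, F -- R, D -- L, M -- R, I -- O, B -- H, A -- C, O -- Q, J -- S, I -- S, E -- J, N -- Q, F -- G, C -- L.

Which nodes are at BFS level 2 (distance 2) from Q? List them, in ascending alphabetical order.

A, B, D, E, F, H, J, L, M, P

Level 0: Q
Level 1: C, G, I, K, N, O, R, S
Level 2: A, B, D, E, F, H, J, L, M, P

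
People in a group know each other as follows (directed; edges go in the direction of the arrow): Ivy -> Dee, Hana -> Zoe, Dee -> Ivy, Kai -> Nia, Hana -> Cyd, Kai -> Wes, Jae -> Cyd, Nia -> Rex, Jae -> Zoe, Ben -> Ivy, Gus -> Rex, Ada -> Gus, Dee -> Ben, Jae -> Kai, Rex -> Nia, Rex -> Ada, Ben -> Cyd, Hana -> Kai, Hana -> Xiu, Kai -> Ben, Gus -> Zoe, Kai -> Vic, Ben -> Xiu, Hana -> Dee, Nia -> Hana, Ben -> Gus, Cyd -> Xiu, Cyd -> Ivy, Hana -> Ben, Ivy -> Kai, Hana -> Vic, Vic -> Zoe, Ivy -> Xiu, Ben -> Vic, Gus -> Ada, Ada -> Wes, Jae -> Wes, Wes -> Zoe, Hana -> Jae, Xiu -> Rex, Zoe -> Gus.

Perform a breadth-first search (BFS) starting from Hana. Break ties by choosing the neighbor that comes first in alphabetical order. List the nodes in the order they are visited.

Visit Hana; enqueue Ben, Cyd, Dee, Jae, Kai, Vic, Xiu, Zoe → queue [Ben, Cyd, Dee, Jae, Kai, Vic, Xiu, Zoe]
Visit Ben; enqueue Gus, Ivy → queue [Cyd, Dee, Jae, Kai, Vic, Xiu, Zoe, Gus, Ivy]
Visit Cyd → queue [Dee, Jae, Kai, Vic, Xiu, Zoe, Gus, Ivy]
Visit Dee → queue [Jae, Kai, Vic, Xiu, Zoe, Gus, Ivy]
Visit Jae; enqueue Wes → queue [Kai, Vic, Xiu, Zoe, Gus, Ivy, Wes]
Visit Kai; enqueue Nia → queue [Vic, Xiu, Zoe, Gus, Ivy, Wes, Nia]
Visit Vic → queue [Xiu, Zoe, Gus, Ivy, Wes, Nia]
Visit Xiu; enqueue Rex → queue [Zoe, Gus, Ivy, Wes, Nia, Rex]
Visit Zoe → queue [Gus, Ivy, Wes, Nia, Rex]
Visit Gus; enqueue Ada → queue [Ivy, Wes, Nia, Rex, Ada]
Visit Ivy → queue [Wes, Nia, Rex, Ada]
Visit Wes → queue [Nia, Rex, Ada]
Visit Nia → queue [Rex, Ada]
Visit Rex → queue [Ada]
Visit Ada → queue []

Hana, Ben, Cyd, Dee, Jae, Kai, Vic, Xiu, Zoe, Gus, Ivy, Wes, Nia, Rex, Ada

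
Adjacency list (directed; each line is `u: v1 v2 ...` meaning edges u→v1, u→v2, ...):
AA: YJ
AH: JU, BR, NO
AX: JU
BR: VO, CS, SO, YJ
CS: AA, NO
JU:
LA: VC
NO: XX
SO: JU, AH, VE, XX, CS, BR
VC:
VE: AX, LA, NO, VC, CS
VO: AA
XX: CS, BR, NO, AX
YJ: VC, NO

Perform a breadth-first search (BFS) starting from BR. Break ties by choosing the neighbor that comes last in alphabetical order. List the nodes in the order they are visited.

Visit BR; enqueue YJ, VO, SO, CS → queue [YJ, VO, SO, CS]
Visit YJ; enqueue VC, NO → queue [VO, SO, CS, VC, NO]
Visit VO; enqueue AA → queue [SO, CS, VC, NO, AA]
Visit SO; enqueue XX, VE, JU, AH → queue [CS, VC, NO, AA, XX, VE, JU, AH]
Visit CS → queue [VC, NO, AA, XX, VE, JU, AH]
Visit VC → queue [NO, AA, XX, VE, JU, AH]
Visit NO → queue [AA, XX, VE, JU, AH]
Visit AA → queue [XX, VE, JU, AH]
Visit XX; enqueue AX → queue [VE, JU, AH, AX]
Visit VE; enqueue LA → queue [JU, AH, AX, LA]
Visit JU → queue [AH, AX, LA]
Visit AH → queue [AX, LA]
Visit AX → queue [LA]
Visit LA → queue []

BR → YJ → VO → SO → CS → VC → NO → AA → XX → VE → JU → AH → AX → LA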